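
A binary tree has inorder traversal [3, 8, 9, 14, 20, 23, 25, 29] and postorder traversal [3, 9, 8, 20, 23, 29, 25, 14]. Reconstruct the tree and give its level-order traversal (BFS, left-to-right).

Inorder:   [3, 8, 9, 14, 20, 23, 25, 29]
Postorder: [3, 9, 8, 20, 23, 29, 25, 14]
Algorithm: postorder visits root last, so walk postorder right-to-left;
each value is the root of the current inorder slice — split it at that
value, recurse on the right subtree first, then the left.
Recursive splits:
  root=14; inorder splits into left=[3, 8, 9], right=[20, 23, 25, 29]
  root=25; inorder splits into left=[20, 23], right=[29]
  root=29; inorder splits into left=[], right=[]
  root=23; inorder splits into left=[20], right=[]
  root=20; inorder splits into left=[], right=[]
  root=8; inorder splits into left=[3], right=[9]
  root=9; inorder splits into left=[], right=[]
  root=3; inorder splits into left=[], right=[]
Reconstructed level-order: [14, 8, 25, 3, 9, 23, 29, 20]


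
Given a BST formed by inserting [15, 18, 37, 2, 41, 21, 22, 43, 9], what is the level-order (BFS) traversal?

Tree insertion order: [15, 18, 37, 2, 41, 21, 22, 43, 9]
Tree (level-order array): [15, 2, 18, None, 9, None, 37, None, None, 21, 41, None, 22, None, 43]
BFS from the root, enqueuing left then right child of each popped node:
  queue [15] -> pop 15, enqueue [2, 18], visited so far: [15]
  queue [2, 18] -> pop 2, enqueue [9], visited so far: [15, 2]
  queue [18, 9] -> pop 18, enqueue [37], visited so far: [15, 2, 18]
  queue [9, 37] -> pop 9, enqueue [none], visited so far: [15, 2, 18, 9]
  queue [37] -> pop 37, enqueue [21, 41], visited so far: [15, 2, 18, 9, 37]
  queue [21, 41] -> pop 21, enqueue [22], visited so far: [15, 2, 18, 9, 37, 21]
  queue [41, 22] -> pop 41, enqueue [43], visited so far: [15, 2, 18, 9, 37, 21, 41]
  queue [22, 43] -> pop 22, enqueue [none], visited so far: [15, 2, 18, 9, 37, 21, 41, 22]
  queue [43] -> pop 43, enqueue [none], visited so far: [15, 2, 18, 9, 37, 21, 41, 22, 43]
Result: [15, 2, 18, 9, 37, 21, 41, 22, 43]


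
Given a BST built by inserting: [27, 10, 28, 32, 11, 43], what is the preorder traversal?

Tree insertion order: [27, 10, 28, 32, 11, 43]
Tree (level-order array): [27, 10, 28, None, 11, None, 32, None, None, None, 43]
Preorder traversal: [27, 10, 11, 28, 32, 43]


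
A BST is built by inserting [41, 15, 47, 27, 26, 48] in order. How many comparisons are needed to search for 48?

Search path for 48: 41 -> 47 -> 48
Found: True
Comparisons: 3


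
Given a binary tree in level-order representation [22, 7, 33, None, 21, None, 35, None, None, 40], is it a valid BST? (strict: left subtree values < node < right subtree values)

Level-order array: [22, 7, 33, None, 21, None, 35, None, None, 40]
Validate using subtree bounds (lo, hi): at each node, require lo < value < hi,
then recurse left with hi=value and right with lo=value.
Preorder trace (stopping at first violation):
  at node 22 with bounds (-inf, +inf): OK
  at node 7 with bounds (-inf, 22): OK
  at node 21 with bounds (7, 22): OK
  at node 33 with bounds (22, +inf): OK
  at node 35 with bounds (33, +inf): OK
  at node 40 with bounds (33, 35): VIOLATION
Node 40 violates its bound: not (33 < 40 < 35).
Result: Not a valid BST


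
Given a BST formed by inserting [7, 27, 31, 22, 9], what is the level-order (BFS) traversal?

Tree insertion order: [7, 27, 31, 22, 9]
Tree (level-order array): [7, None, 27, 22, 31, 9]
BFS from the root, enqueuing left then right child of each popped node:
  queue [7] -> pop 7, enqueue [27], visited so far: [7]
  queue [27] -> pop 27, enqueue [22, 31], visited so far: [7, 27]
  queue [22, 31] -> pop 22, enqueue [9], visited so far: [7, 27, 22]
  queue [31, 9] -> pop 31, enqueue [none], visited so far: [7, 27, 22, 31]
  queue [9] -> pop 9, enqueue [none], visited so far: [7, 27, 22, 31, 9]
Result: [7, 27, 22, 31, 9]


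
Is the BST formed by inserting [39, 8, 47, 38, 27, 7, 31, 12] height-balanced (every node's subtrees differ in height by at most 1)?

Tree (level-order array): [39, 8, 47, 7, 38, None, None, None, None, 27, None, 12, 31]
Definition: a tree is height-balanced if, at every node, |h(left) - h(right)| <= 1 (empty subtree has height -1).
Bottom-up per-node check:
  node 7: h_left=-1, h_right=-1, diff=0 [OK], height=0
  node 12: h_left=-1, h_right=-1, diff=0 [OK], height=0
  node 31: h_left=-1, h_right=-1, diff=0 [OK], height=0
  node 27: h_left=0, h_right=0, diff=0 [OK], height=1
  node 38: h_left=1, h_right=-1, diff=2 [FAIL (|1--1|=2 > 1)], height=2
  node 8: h_left=0, h_right=2, diff=2 [FAIL (|0-2|=2 > 1)], height=3
  node 47: h_left=-1, h_right=-1, diff=0 [OK], height=0
  node 39: h_left=3, h_right=0, diff=3 [FAIL (|3-0|=3 > 1)], height=4
Node 38 violates the condition: |1 - -1| = 2 > 1.
Result: Not balanced


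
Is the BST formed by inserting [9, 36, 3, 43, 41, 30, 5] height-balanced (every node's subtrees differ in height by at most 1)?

Tree (level-order array): [9, 3, 36, None, 5, 30, 43, None, None, None, None, 41]
Definition: a tree is height-balanced if, at every node, |h(left) - h(right)| <= 1 (empty subtree has height -1).
Bottom-up per-node check:
  node 5: h_left=-1, h_right=-1, diff=0 [OK], height=0
  node 3: h_left=-1, h_right=0, diff=1 [OK], height=1
  node 30: h_left=-1, h_right=-1, diff=0 [OK], height=0
  node 41: h_left=-1, h_right=-1, diff=0 [OK], height=0
  node 43: h_left=0, h_right=-1, diff=1 [OK], height=1
  node 36: h_left=0, h_right=1, diff=1 [OK], height=2
  node 9: h_left=1, h_right=2, diff=1 [OK], height=3
All nodes satisfy the balance condition.
Result: Balanced


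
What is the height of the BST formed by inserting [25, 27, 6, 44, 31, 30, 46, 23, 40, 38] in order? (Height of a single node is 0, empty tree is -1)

Insertion order: [25, 27, 6, 44, 31, 30, 46, 23, 40, 38]
Tree (level-order array): [25, 6, 27, None, 23, None, 44, None, None, 31, 46, 30, 40, None, None, None, None, 38]
Compute height bottom-up (empty subtree = -1):
  height(23) = 1 + max(-1, -1) = 0
  height(6) = 1 + max(-1, 0) = 1
  height(30) = 1 + max(-1, -1) = 0
  height(38) = 1 + max(-1, -1) = 0
  height(40) = 1 + max(0, -1) = 1
  height(31) = 1 + max(0, 1) = 2
  height(46) = 1 + max(-1, -1) = 0
  height(44) = 1 + max(2, 0) = 3
  height(27) = 1 + max(-1, 3) = 4
  height(25) = 1 + max(1, 4) = 5
Height = 5


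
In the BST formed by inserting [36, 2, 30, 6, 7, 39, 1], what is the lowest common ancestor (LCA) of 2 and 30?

Tree insertion order: [36, 2, 30, 6, 7, 39, 1]
Tree (level-order array): [36, 2, 39, 1, 30, None, None, None, None, 6, None, None, 7]
In a BST, the LCA of p=2, q=30 is the first node v on the
root-to-leaf path with p <= v <= q (go left if both < v, right if both > v).
Walk from root:
  at 36: both 2 and 30 < 36, go left
  at 2: 2 <= 2 <= 30, this is the LCA
LCA = 2


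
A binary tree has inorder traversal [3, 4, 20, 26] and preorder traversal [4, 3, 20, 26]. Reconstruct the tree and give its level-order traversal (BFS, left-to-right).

Inorder:  [3, 4, 20, 26]
Preorder: [4, 3, 20, 26]
Algorithm: preorder visits root first, so consume preorder in order;
for each root, split the current inorder slice at that value into
left-subtree inorder and right-subtree inorder, then recurse.
Recursive splits:
  root=4; inorder splits into left=[3], right=[20, 26]
  root=3; inorder splits into left=[], right=[]
  root=20; inorder splits into left=[], right=[26]
  root=26; inorder splits into left=[], right=[]
Reconstructed level-order: [4, 3, 20, 26]


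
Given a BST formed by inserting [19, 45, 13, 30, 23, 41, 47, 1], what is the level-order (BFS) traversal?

Tree insertion order: [19, 45, 13, 30, 23, 41, 47, 1]
Tree (level-order array): [19, 13, 45, 1, None, 30, 47, None, None, 23, 41]
BFS from the root, enqueuing left then right child of each popped node:
  queue [19] -> pop 19, enqueue [13, 45], visited so far: [19]
  queue [13, 45] -> pop 13, enqueue [1], visited so far: [19, 13]
  queue [45, 1] -> pop 45, enqueue [30, 47], visited so far: [19, 13, 45]
  queue [1, 30, 47] -> pop 1, enqueue [none], visited so far: [19, 13, 45, 1]
  queue [30, 47] -> pop 30, enqueue [23, 41], visited so far: [19, 13, 45, 1, 30]
  queue [47, 23, 41] -> pop 47, enqueue [none], visited so far: [19, 13, 45, 1, 30, 47]
  queue [23, 41] -> pop 23, enqueue [none], visited so far: [19, 13, 45, 1, 30, 47, 23]
  queue [41] -> pop 41, enqueue [none], visited so far: [19, 13, 45, 1, 30, 47, 23, 41]
Result: [19, 13, 45, 1, 30, 47, 23, 41]


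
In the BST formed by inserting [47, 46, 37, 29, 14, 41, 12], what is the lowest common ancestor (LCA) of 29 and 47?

Tree insertion order: [47, 46, 37, 29, 14, 41, 12]
Tree (level-order array): [47, 46, None, 37, None, 29, 41, 14, None, None, None, 12]
In a BST, the LCA of p=29, q=47 is the first node v on the
root-to-leaf path with p <= v <= q (go left if both < v, right if both > v).
Walk from root:
  at 47: 29 <= 47 <= 47, this is the LCA
LCA = 47


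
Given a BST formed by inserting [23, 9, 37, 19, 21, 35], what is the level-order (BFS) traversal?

Tree insertion order: [23, 9, 37, 19, 21, 35]
Tree (level-order array): [23, 9, 37, None, 19, 35, None, None, 21]
BFS from the root, enqueuing left then right child of each popped node:
  queue [23] -> pop 23, enqueue [9, 37], visited so far: [23]
  queue [9, 37] -> pop 9, enqueue [19], visited so far: [23, 9]
  queue [37, 19] -> pop 37, enqueue [35], visited so far: [23, 9, 37]
  queue [19, 35] -> pop 19, enqueue [21], visited so far: [23, 9, 37, 19]
  queue [35, 21] -> pop 35, enqueue [none], visited so far: [23, 9, 37, 19, 35]
  queue [21] -> pop 21, enqueue [none], visited so far: [23, 9, 37, 19, 35, 21]
Result: [23, 9, 37, 19, 35, 21]


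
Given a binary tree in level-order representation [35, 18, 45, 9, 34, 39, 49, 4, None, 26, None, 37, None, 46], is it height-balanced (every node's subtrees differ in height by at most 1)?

Tree (level-order array): [35, 18, 45, 9, 34, 39, 49, 4, None, 26, None, 37, None, 46]
Definition: a tree is height-balanced if, at every node, |h(left) - h(right)| <= 1 (empty subtree has height -1).
Bottom-up per-node check:
  node 4: h_left=-1, h_right=-1, diff=0 [OK], height=0
  node 9: h_left=0, h_right=-1, diff=1 [OK], height=1
  node 26: h_left=-1, h_right=-1, diff=0 [OK], height=0
  node 34: h_left=0, h_right=-1, diff=1 [OK], height=1
  node 18: h_left=1, h_right=1, diff=0 [OK], height=2
  node 37: h_left=-1, h_right=-1, diff=0 [OK], height=0
  node 39: h_left=0, h_right=-1, diff=1 [OK], height=1
  node 46: h_left=-1, h_right=-1, diff=0 [OK], height=0
  node 49: h_left=0, h_right=-1, diff=1 [OK], height=1
  node 45: h_left=1, h_right=1, diff=0 [OK], height=2
  node 35: h_left=2, h_right=2, diff=0 [OK], height=3
All nodes satisfy the balance condition.
Result: Balanced


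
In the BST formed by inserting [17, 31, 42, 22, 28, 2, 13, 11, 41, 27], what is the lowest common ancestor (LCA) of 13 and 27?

Tree insertion order: [17, 31, 42, 22, 28, 2, 13, 11, 41, 27]
Tree (level-order array): [17, 2, 31, None, 13, 22, 42, 11, None, None, 28, 41, None, None, None, 27]
In a BST, the LCA of p=13, q=27 is the first node v on the
root-to-leaf path with p <= v <= q (go left if both < v, right if both > v).
Walk from root:
  at 17: 13 <= 17 <= 27, this is the LCA
LCA = 17


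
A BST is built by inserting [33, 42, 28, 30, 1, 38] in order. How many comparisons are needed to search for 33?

Search path for 33: 33
Found: True
Comparisons: 1


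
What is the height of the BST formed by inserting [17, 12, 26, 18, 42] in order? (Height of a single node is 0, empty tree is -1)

Insertion order: [17, 12, 26, 18, 42]
Tree (level-order array): [17, 12, 26, None, None, 18, 42]
Compute height bottom-up (empty subtree = -1):
  height(12) = 1 + max(-1, -1) = 0
  height(18) = 1 + max(-1, -1) = 0
  height(42) = 1 + max(-1, -1) = 0
  height(26) = 1 + max(0, 0) = 1
  height(17) = 1 + max(0, 1) = 2
Height = 2


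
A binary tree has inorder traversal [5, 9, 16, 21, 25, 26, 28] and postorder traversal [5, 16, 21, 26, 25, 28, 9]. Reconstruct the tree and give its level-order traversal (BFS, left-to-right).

Inorder:   [5, 9, 16, 21, 25, 26, 28]
Postorder: [5, 16, 21, 26, 25, 28, 9]
Algorithm: postorder visits root last, so walk postorder right-to-left;
each value is the root of the current inorder slice — split it at that
value, recurse on the right subtree first, then the left.
Recursive splits:
  root=9; inorder splits into left=[5], right=[16, 21, 25, 26, 28]
  root=28; inorder splits into left=[16, 21, 25, 26], right=[]
  root=25; inorder splits into left=[16, 21], right=[26]
  root=26; inorder splits into left=[], right=[]
  root=21; inorder splits into left=[16], right=[]
  root=16; inorder splits into left=[], right=[]
  root=5; inorder splits into left=[], right=[]
Reconstructed level-order: [9, 5, 28, 25, 21, 26, 16]


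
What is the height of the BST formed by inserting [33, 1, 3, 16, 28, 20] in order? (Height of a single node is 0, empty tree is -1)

Insertion order: [33, 1, 3, 16, 28, 20]
Tree (level-order array): [33, 1, None, None, 3, None, 16, None, 28, 20]
Compute height bottom-up (empty subtree = -1):
  height(20) = 1 + max(-1, -1) = 0
  height(28) = 1 + max(0, -1) = 1
  height(16) = 1 + max(-1, 1) = 2
  height(3) = 1 + max(-1, 2) = 3
  height(1) = 1 + max(-1, 3) = 4
  height(33) = 1 + max(4, -1) = 5
Height = 5


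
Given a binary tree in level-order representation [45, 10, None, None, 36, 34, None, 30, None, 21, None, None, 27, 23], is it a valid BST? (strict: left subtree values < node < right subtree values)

Level-order array: [45, 10, None, None, 36, 34, None, 30, None, 21, None, None, 27, 23]
Validate using subtree bounds (lo, hi): at each node, require lo < value < hi,
then recurse left with hi=value and right with lo=value.
Preorder trace (stopping at first violation):
  at node 45 with bounds (-inf, +inf): OK
  at node 10 with bounds (-inf, 45): OK
  at node 36 with bounds (10, 45): OK
  at node 34 with bounds (10, 36): OK
  at node 30 with bounds (10, 34): OK
  at node 21 with bounds (10, 30): OK
  at node 27 with bounds (21, 30): OK
  at node 23 with bounds (21, 27): OK
No violation found at any node.
Result: Valid BST


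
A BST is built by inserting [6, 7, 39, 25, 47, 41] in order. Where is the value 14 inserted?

Starting tree (level order): [6, None, 7, None, 39, 25, 47, None, None, 41]
Insertion path: 6 -> 7 -> 39 -> 25
Result: insert 14 as left child of 25
Final tree (level order): [6, None, 7, None, 39, 25, 47, 14, None, 41]


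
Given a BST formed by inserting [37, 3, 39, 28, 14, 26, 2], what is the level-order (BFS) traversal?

Tree insertion order: [37, 3, 39, 28, 14, 26, 2]
Tree (level-order array): [37, 3, 39, 2, 28, None, None, None, None, 14, None, None, 26]
BFS from the root, enqueuing left then right child of each popped node:
  queue [37] -> pop 37, enqueue [3, 39], visited so far: [37]
  queue [3, 39] -> pop 3, enqueue [2, 28], visited so far: [37, 3]
  queue [39, 2, 28] -> pop 39, enqueue [none], visited so far: [37, 3, 39]
  queue [2, 28] -> pop 2, enqueue [none], visited so far: [37, 3, 39, 2]
  queue [28] -> pop 28, enqueue [14], visited so far: [37, 3, 39, 2, 28]
  queue [14] -> pop 14, enqueue [26], visited so far: [37, 3, 39, 2, 28, 14]
  queue [26] -> pop 26, enqueue [none], visited so far: [37, 3, 39, 2, 28, 14, 26]
Result: [37, 3, 39, 2, 28, 14, 26]


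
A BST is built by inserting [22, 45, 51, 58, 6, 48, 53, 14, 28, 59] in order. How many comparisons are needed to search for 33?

Search path for 33: 22 -> 45 -> 28
Found: False
Comparisons: 3


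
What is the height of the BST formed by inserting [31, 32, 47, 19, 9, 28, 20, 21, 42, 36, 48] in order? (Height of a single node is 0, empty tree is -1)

Insertion order: [31, 32, 47, 19, 9, 28, 20, 21, 42, 36, 48]
Tree (level-order array): [31, 19, 32, 9, 28, None, 47, None, None, 20, None, 42, 48, None, 21, 36]
Compute height bottom-up (empty subtree = -1):
  height(9) = 1 + max(-1, -1) = 0
  height(21) = 1 + max(-1, -1) = 0
  height(20) = 1 + max(-1, 0) = 1
  height(28) = 1 + max(1, -1) = 2
  height(19) = 1 + max(0, 2) = 3
  height(36) = 1 + max(-1, -1) = 0
  height(42) = 1 + max(0, -1) = 1
  height(48) = 1 + max(-1, -1) = 0
  height(47) = 1 + max(1, 0) = 2
  height(32) = 1 + max(-1, 2) = 3
  height(31) = 1 + max(3, 3) = 4
Height = 4


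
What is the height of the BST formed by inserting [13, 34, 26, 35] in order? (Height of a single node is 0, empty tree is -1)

Insertion order: [13, 34, 26, 35]
Tree (level-order array): [13, None, 34, 26, 35]
Compute height bottom-up (empty subtree = -1):
  height(26) = 1 + max(-1, -1) = 0
  height(35) = 1 + max(-1, -1) = 0
  height(34) = 1 + max(0, 0) = 1
  height(13) = 1 + max(-1, 1) = 2
Height = 2


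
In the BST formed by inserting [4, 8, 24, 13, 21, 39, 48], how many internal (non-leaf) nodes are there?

Tree built from: [4, 8, 24, 13, 21, 39, 48]
Tree (level-order array): [4, None, 8, None, 24, 13, 39, None, 21, None, 48]
Rule: An internal node has at least one child.
Per-node child counts:
  node 4: 1 child(ren)
  node 8: 1 child(ren)
  node 24: 2 child(ren)
  node 13: 1 child(ren)
  node 21: 0 child(ren)
  node 39: 1 child(ren)
  node 48: 0 child(ren)
Matching nodes: [4, 8, 24, 13, 39]
Count of internal (non-leaf) nodes: 5


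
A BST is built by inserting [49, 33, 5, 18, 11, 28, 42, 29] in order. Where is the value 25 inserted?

Starting tree (level order): [49, 33, None, 5, 42, None, 18, None, None, 11, 28, None, None, None, 29]
Insertion path: 49 -> 33 -> 5 -> 18 -> 28
Result: insert 25 as left child of 28
Final tree (level order): [49, 33, None, 5, 42, None, 18, None, None, 11, 28, None, None, 25, 29]


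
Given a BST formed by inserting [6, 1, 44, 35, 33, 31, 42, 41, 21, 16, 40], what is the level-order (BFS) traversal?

Tree insertion order: [6, 1, 44, 35, 33, 31, 42, 41, 21, 16, 40]
Tree (level-order array): [6, 1, 44, None, None, 35, None, 33, 42, 31, None, 41, None, 21, None, 40, None, 16]
BFS from the root, enqueuing left then right child of each popped node:
  queue [6] -> pop 6, enqueue [1, 44], visited so far: [6]
  queue [1, 44] -> pop 1, enqueue [none], visited so far: [6, 1]
  queue [44] -> pop 44, enqueue [35], visited so far: [6, 1, 44]
  queue [35] -> pop 35, enqueue [33, 42], visited so far: [6, 1, 44, 35]
  queue [33, 42] -> pop 33, enqueue [31], visited so far: [6, 1, 44, 35, 33]
  queue [42, 31] -> pop 42, enqueue [41], visited so far: [6, 1, 44, 35, 33, 42]
  queue [31, 41] -> pop 31, enqueue [21], visited so far: [6, 1, 44, 35, 33, 42, 31]
  queue [41, 21] -> pop 41, enqueue [40], visited so far: [6, 1, 44, 35, 33, 42, 31, 41]
  queue [21, 40] -> pop 21, enqueue [16], visited so far: [6, 1, 44, 35, 33, 42, 31, 41, 21]
  queue [40, 16] -> pop 40, enqueue [none], visited so far: [6, 1, 44, 35, 33, 42, 31, 41, 21, 40]
  queue [16] -> pop 16, enqueue [none], visited so far: [6, 1, 44, 35, 33, 42, 31, 41, 21, 40, 16]
Result: [6, 1, 44, 35, 33, 42, 31, 41, 21, 40, 16]


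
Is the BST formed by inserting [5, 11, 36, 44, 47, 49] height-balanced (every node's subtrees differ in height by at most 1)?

Tree (level-order array): [5, None, 11, None, 36, None, 44, None, 47, None, 49]
Definition: a tree is height-balanced if, at every node, |h(left) - h(right)| <= 1 (empty subtree has height -1).
Bottom-up per-node check:
  node 49: h_left=-1, h_right=-1, diff=0 [OK], height=0
  node 47: h_left=-1, h_right=0, diff=1 [OK], height=1
  node 44: h_left=-1, h_right=1, diff=2 [FAIL (|-1-1|=2 > 1)], height=2
  node 36: h_left=-1, h_right=2, diff=3 [FAIL (|-1-2|=3 > 1)], height=3
  node 11: h_left=-1, h_right=3, diff=4 [FAIL (|-1-3|=4 > 1)], height=4
  node 5: h_left=-1, h_right=4, diff=5 [FAIL (|-1-4|=5 > 1)], height=5
Node 44 violates the condition: |-1 - 1| = 2 > 1.
Result: Not balanced


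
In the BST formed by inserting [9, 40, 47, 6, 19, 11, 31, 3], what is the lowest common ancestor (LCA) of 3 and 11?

Tree insertion order: [9, 40, 47, 6, 19, 11, 31, 3]
Tree (level-order array): [9, 6, 40, 3, None, 19, 47, None, None, 11, 31]
In a BST, the LCA of p=3, q=11 is the first node v on the
root-to-leaf path with p <= v <= q (go left if both < v, right if both > v).
Walk from root:
  at 9: 3 <= 9 <= 11, this is the LCA
LCA = 9


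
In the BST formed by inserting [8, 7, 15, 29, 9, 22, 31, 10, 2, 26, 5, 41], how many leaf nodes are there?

Tree built from: [8, 7, 15, 29, 9, 22, 31, 10, 2, 26, 5, 41]
Tree (level-order array): [8, 7, 15, 2, None, 9, 29, None, 5, None, 10, 22, 31, None, None, None, None, None, 26, None, 41]
Rule: A leaf has 0 children.
Per-node child counts:
  node 8: 2 child(ren)
  node 7: 1 child(ren)
  node 2: 1 child(ren)
  node 5: 0 child(ren)
  node 15: 2 child(ren)
  node 9: 1 child(ren)
  node 10: 0 child(ren)
  node 29: 2 child(ren)
  node 22: 1 child(ren)
  node 26: 0 child(ren)
  node 31: 1 child(ren)
  node 41: 0 child(ren)
Matching nodes: [5, 10, 26, 41]
Count of leaf nodes: 4


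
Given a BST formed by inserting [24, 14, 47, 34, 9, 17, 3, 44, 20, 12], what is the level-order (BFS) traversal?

Tree insertion order: [24, 14, 47, 34, 9, 17, 3, 44, 20, 12]
Tree (level-order array): [24, 14, 47, 9, 17, 34, None, 3, 12, None, 20, None, 44]
BFS from the root, enqueuing left then right child of each popped node:
  queue [24] -> pop 24, enqueue [14, 47], visited so far: [24]
  queue [14, 47] -> pop 14, enqueue [9, 17], visited so far: [24, 14]
  queue [47, 9, 17] -> pop 47, enqueue [34], visited so far: [24, 14, 47]
  queue [9, 17, 34] -> pop 9, enqueue [3, 12], visited so far: [24, 14, 47, 9]
  queue [17, 34, 3, 12] -> pop 17, enqueue [20], visited so far: [24, 14, 47, 9, 17]
  queue [34, 3, 12, 20] -> pop 34, enqueue [44], visited so far: [24, 14, 47, 9, 17, 34]
  queue [3, 12, 20, 44] -> pop 3, enqueue [none], visited so far: [24, 14, 47, 9, 17, 34, 3]
  queue [12, 20, 44] -> pop 12, enqueue [none], visited so far: [24, 14, 47, 9, 17, 34, 3, 12]
  queue [20, 44] -> pop 20, enqueue [none], visited so far: [24, 14, 47, 9, 17, 34, 3, 12, 20]
  queue [44] -> pop 44, enqueue [none], visited so far: [24, 14, 47, 9, 17, 34, 3, 12, 20, 44]
Result: [24, 14, 47, 9, 17, 34, 3, 12, 20, 44]


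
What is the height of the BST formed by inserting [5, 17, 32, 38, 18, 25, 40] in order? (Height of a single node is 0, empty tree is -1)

Insertion order: [5, 17, 32, 38, 18, 25, 40]
Tree (level-order array): [5, None, 17, None, 32, 18, 38, None, 25, None, 40]
Compute height bottom-up (empty subtree = -1):
  height(25) = 1 + max(-1, -1) = 0
  height(18) = 1 + max(-1, 0) = 1
  height(40) = 1 + max(-1, -1) = 0
  height(38) = 1 + max(-1, 0) = 1
  height(32) = 1 + max(1, 1) = 2
  height(17) = 1 + max(-1, 2) = 3
  height(5) = 1 + max(-1, 3) = 4
Height = 4


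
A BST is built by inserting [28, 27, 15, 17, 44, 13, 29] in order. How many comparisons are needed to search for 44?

Search path for 44: 28 -> 44
Found: True
Comparisons: 2


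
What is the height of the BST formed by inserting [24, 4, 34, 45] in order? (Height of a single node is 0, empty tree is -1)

Insertion order: [24, 4, 34, 45]
Tree (level-order array): [24, 4, 34, None, None, None, 45]
Compute height bottom-up (empty subtree = -1):
  height(4) = 1 + max(-1, -1) = 0
  height(45) = 1 + max(-1, -1) = 0
  height(34) = 1 + max(-1, 0) = 1
  height(24) = 1 + max(0, 1) = 2
Height = 2


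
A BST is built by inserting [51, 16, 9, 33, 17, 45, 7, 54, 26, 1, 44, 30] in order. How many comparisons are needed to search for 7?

Search path for 7: 51 -> 16 -> 9 -> 7
Found: True
Comparisons: 4


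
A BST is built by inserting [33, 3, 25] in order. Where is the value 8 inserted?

Starting tree (level order): [33, 3, None, None, 25]
Insertion path: 33 -> 3 -> 25
Result: insert 8 as left child of 25
Final tree (level order): [33, 3, None, None, 25, 8]


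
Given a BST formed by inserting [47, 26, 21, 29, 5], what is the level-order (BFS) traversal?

Tree insertion order: [47, 26, 21, 29, 5]
Tree (level-order array): [47, 26, None, 21, 29, 5]
BFS from the root, enqueuing left then right child of each popped node:
  queue [47] -> pop 47, enqueue [26], visited so far: [47]
  queue [26] -> pop 26, enqueue [21, 29], visited so far: [47, 26]
  queue [21, 29] -> pop 21, enqueue [5], visited so far: [47, 26, 21]
  queue [29, 5] -> pop 29, enqueue [none], visited so far: [47, 26, 21, 29]
  queue [5] -> pop 5, enqueue [none], visited so far: [47, 26, 21, 29, 5]
Result: [47, 26, 21, 29, 5]


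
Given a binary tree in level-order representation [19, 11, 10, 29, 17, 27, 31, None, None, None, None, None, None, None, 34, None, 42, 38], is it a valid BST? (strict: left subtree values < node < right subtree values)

Level-order array: [19, 11, 10, 29, 17, 27, 31, None, None, None, None, None, None, None, 34, None, 42, 38]
Validate using subtree bounds (lo, hi): at each node, require lo < value < hi,
then recurse left with hi=value and right with lo=value.
Preorder trace (stopping at first violation):
  at node 19 with bounds (-inf, +inf): OK
  at node 11 with bounds (-inf, 19): OK
  at node 29 with bounds (-inf, 11): VIOLATION
Node 29 violates its bound: not (-inf < 29 < 11).
Result: Not a valid BST


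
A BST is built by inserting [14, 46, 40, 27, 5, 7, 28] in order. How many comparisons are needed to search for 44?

Search path for 44: 14 -> 46 -> 40
Found: False
Comparisons: 3


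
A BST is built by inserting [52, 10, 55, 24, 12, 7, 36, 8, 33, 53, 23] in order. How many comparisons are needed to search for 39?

Search path for 39: 52 -> 10 -> 24 -> 36
Found: False
Comparisons: 4


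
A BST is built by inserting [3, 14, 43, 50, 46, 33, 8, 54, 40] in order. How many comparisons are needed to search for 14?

Search path for 14: 3 -> 14
Found: True
Comparisons: 2


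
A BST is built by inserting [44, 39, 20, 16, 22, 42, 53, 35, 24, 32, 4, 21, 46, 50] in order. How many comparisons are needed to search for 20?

Search path for 20: 44 -> 39 -> 20
Found: True
Comparisons: 3


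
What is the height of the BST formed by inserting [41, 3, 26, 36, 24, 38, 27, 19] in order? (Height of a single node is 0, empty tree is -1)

Insertion order: [41, 3, 26, 36, 24, 38, 27, 19]
Tree (level-order array): [41, 3, None, None, 26, 24, 36, 19, None, 27, 38]
Compute height bottom-up (empty subtree = -1):
  height(19) = 1 + max(-1, -1) = 0
  height(24) = 1 + max(0, -1) = 1
  height(27) = 1 + max(-1, -1) = 0
  height(38) = 1 + max(-1, -1) = 0
  height(36) = 1 + max(0, 0) = 1
  height(26) = 1 + max(1, 1) = 2
  height(3) = 1 + max(-1, 2) = 3
  height(41) = 1 + max(3, -1) = 4
Height = 4


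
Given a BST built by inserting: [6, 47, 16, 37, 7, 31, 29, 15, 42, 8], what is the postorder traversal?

Tree insertion order: [6, 47, 16, 37, 7, 31, 29, 15, 42, 8]
Tree (level-order array): [6, None, 47, 16, None, 7, 37, None, 15, 31, 42, 8, None, 29]
Postorder traversal: [8, 15, 7, 29, 31, 42, 37, 16, 47, 6]


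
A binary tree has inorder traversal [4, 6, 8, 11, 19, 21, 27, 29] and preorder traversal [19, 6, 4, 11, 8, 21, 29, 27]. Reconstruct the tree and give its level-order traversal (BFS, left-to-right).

Inorder:  [4, 6, 8, 11, 19, 21, 27, 29]
Preorder: [19, 6, 4, 11, 8, 21, 29, 27]
Algorithm: preorder visits root first, so consume preorder in order;
for each root, split the current inorder slice at that value into
left-subtree inorder and right-subtree inorder, then recurse.
Recursive splits:
  root=19; inorder splits into left=[4, 6, 8, 11], right=[21, 27, 29]
  root=6; inorder splits into left=[4], right=[8, 11]
  root=4; inorder splits into left=[], right=[]
  root=11; inorder splits into left=[8], right=[]
  root=8; inorder splits into left=[], right=[]
  root=21; inorder splits into left=[], right=[27, 29]
  root=29; inorder splits into left=[27], right=[]
  root=27; inorder splits into left=[], right=[]
Reconstructed level-order: [19, 6, 21, 4, 11, 29, 8, 27]


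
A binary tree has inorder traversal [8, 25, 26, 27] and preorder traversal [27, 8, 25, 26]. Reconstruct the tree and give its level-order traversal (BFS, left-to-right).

Inorder:  [8, 25, 26, 27]
Preorder: [27, 8, 25, 26]
Algorithm: preorder visits root first, so consume preorder in order;
for each root, split the current inorder slice at that value into
left-subtree inorder and right-subtree inorder, then recurse.
Recursive splits:
  root=27; inorder splits into left=[8, 25, 26], right=[]
  root=8; inorder splits into left=[], right=[25, 26]
  root=25; inorder splits into left=[], right=[26]
  root=26; inorder splits into left=[], right=[]
Reconstructed level-order: [27, 8, 25, 26]


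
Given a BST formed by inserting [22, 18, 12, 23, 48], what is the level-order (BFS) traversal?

Tree insertion order: [22, 18, 12, 23, 48]
Tree (level-order array): [22, 18, 23, 12, None, None, 48]
BFS from the root, enqueuing left then right child of each popped node:
  queue [22] -> pop 22, enqueue [18, 23], visited so far: [22]
  queue [18, 23] -> pop 18, enqueue [12], visited so far: [22, 18]
  queue [23, 12] -> pop 23, enqueue [48], visited so far: [22, 18, 23]
  queue [12, 48] -> pop 12, enqueue [none], visited so far: [22, 18, 23, 12]
  queue [48] -> pop 48, enqueue [none], visited so far: [22, 18, 23, 12, 48]
Result: [22, 18, 23, 12, 48]


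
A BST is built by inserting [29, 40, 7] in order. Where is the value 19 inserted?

Starting tree (level order): [29, 7, 40]
Insertion path: 29 -> 7
Result: insert 19 as right child of 7
Final tree (level order): [29, 7, 40, None, 19]


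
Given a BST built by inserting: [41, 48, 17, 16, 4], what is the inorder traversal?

Tree insertion order: [41, 48, 17, 16, 4]
Tree (level-order array): [41, 17, 48, 16, None, None, None, 4]
Inorder traversal: [4, 16, 17, 41, 48]


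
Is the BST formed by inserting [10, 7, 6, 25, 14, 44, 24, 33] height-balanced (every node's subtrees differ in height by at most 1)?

Tree (level-order array): [10, 7, 25, 6, None, 14, 44, None, None, None, 24, 33]
Definition: a tree is height-balanced if, at every node, |h(left) - h(right)| <= 1 (empty subtree has height -1).
Bottom-up per-node check:
  node 6: h_left=-1, h_right=-1, diff=0 [OK], height=0
  node 7: h_left=0, h_right=-1, diff=1 [OK], height=1
  node 24: h_left=-1, h_right=-1, diff=0 [OK], height=0
  node 14: h_left=-1, h_right=0, diff=1 [OK], height=1
  node 33: h_left=-1, h_right=-1, diff=0 [OK], height=0
  node 44: h_left=0, h_right=-1, diff=1 [OK], height=1
  node 25: h_left=1, h_right=1, diff=0 [OK], height=2
  node 10: h_left=1, h_right=2, diff=1 [OK], height=3
All nodes satisfy the balance condition.
Result: Balanced


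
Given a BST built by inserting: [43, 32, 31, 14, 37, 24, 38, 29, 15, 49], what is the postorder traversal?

Tree insertion order: [43, 32, 31, 14, 37, 24, 38, 29, 15, 49]
Tree (level-order array): [43, 32, 49, 31, 37, None, None, 14, None, None, 38, None, 24, None, None, 15, 29]
Postorder traversal: [15, 29, 24, 14, 31, 38, 37, 32, 49, 43]


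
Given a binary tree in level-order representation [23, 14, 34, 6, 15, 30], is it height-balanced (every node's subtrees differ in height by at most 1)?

Tree (level-order array): [23, 14, 34, 6, 15, 30]
Definition: a tree is height-balanced if, at every node, |h(left) - h(right)| <= 1 (empty subtree has height -1).
Bottom-up per-node check:
  node 6: h_left=-1, h_right=-1, diff=0 [OK], height=0
  node 15: h_left=-1, h_right=-1, diff=0 [OK], height=0
  node 14: h_left=0, h_right=0, diff=0 [OK], height=1
  node 30: h_left=-1, h_right=-1, diff=0 [OK], height=0
  node 34: h_left=0, h_right=-1, diff=1 [OK], height=1
  node 23: h_left=1, h_right=1, diff=0 [OK], height=2
All nodes satisfy the balance condition.
Result: Balanced


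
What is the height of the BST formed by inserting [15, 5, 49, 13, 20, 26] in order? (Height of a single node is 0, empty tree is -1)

Insertion order: [15, 5, 49, 13, 20, 26]
Tree (level-order array): [15, 5, 49, None, 13, 20, None, None, None, None, 26]
Compute height bottom-up (empty subtree = -1):
  height(13) = 1 + max(-1, -1) = 0
  height(5) = 1 + max(-1, 0) = 1
  height(26) = 1 + max(-1, -1) = 0
  height(20) = 1 + max(-1, 0) = 1
  height(49) = 1 + max(1, -1) = 2
  height(15) = 1 + max(1, 2) = 3
Height = 3


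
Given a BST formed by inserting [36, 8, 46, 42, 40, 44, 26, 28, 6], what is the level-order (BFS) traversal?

Tree insertion order: [36, 8, 46, 42, 40, 44, 26, 28, 6]
Tree (level-order array): [36, 8, 46, 6, 26, 42, None, None, None, None, 28, 40, 44]
BFS from the root, enqueuing left then right child of each popped node:
  queue [36] -> pop 36, enqueue [8, 46], visited so far: [36]
  queue [8, 46] -> pop 8, enqueue [6, 26], visited so far: [36, 8]
  queue [46, 6, 26] -> pop 46, enqueue [42], visited so far: [36, 8, 46]
  queue [6, 26, 42] -> pop 6, enqueue [none], visited so far: [36, 8, 46, 6]
  queue [26, 42] -> pop 26, enqueue [28], visited so far: [36, 8, 46, 6, 26]
  queue [42, 28] -> pop 42, enqueue [40, 44], visited so far: [36, 8, 46, 6, 26, 42]
  queue [28, 40, 44] -> pop 28, enqueue [none], visited so far: [36, 8, 46, 6, 26, 42, 28]
  queue [40, 44] -> pop 40, enqueue [none], visited so far: [36, 8, 46, 6, 26, 42, 28, 40]
  queue [44] -> pop 44, enqueue [none], visited so far: [36, 8, 46, 6, 26, 42, 28, 40, 44]
Result: [36, 8, 46, 6, 26, 42, 28, 40, 44]


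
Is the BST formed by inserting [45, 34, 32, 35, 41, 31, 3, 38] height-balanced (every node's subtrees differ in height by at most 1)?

Tree (level-order array): [45, 34, None, 32, 35, 31, None, None, 41, 3, None, 38]
Definition: a tree is height-balanced if, at every node, |h(left) - h(right)| <= 1 (empty subtree has height -1).
Bottom-up per-node check:
  node 3: h_left=-1, h_right=-1, diff=0 [OK], height=0
  node 31: h_left=0, h_right=-1, diff=1 [OK], height=1
  node 32: h_left=1, h_right=-1, diff=2 [FAIL (|1--1|=2 > 1)], height=2
  node 38: h_left=-1, h_right=-1, diff=0 [OK], height=0
  node 41: h_left=0, h_right=-1, diff=1 [OK], height=1
  node 35: h_left=-1, h_right=1, diff=2 [FAIL (|-1-1|=2 > 1)], height=2
  node 34: h_left=2, h_right=2, diff=0 [OK], height=3
  node 45: h_left=3, h_right=-1, diff=4 [FAIL (|3--1|=4 > 1)], height=4
Node 32 violates the condition: |1 - -1| = 2 > 1.
Result: Not balanced


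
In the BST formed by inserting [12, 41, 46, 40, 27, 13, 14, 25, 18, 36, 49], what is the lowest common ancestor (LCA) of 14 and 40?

Tree insertion order: [12, 41, 46, 40, 27, 13, 14, 25, 18, 36, 49]
Tree (level-order array): [12, None, 41, 40, 46, 27, None, None, 49, 13, 36, None, None, None, 14, None, None, None, 25, 18]
In a BST, the LCA of p=14, q=40 is the first node v on the
root-to-leaf path with p <= v <= q (go left if both < v, right if both > v).
Walk from root:
  at 12: both 14 and 40 > 12, go right
  at 41: both 14 and 40 < 41, go left
  at 40: 14 <= 40 <= 40, this is the LCA
LCA = 40


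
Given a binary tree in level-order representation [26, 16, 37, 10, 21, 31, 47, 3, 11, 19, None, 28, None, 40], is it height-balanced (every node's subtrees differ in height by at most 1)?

Tree (level-order array): [26, 16, 37, 10, 21, 31, 47, 3, 11, 19, None, 28, None, 40]
Definition: a tree is height-balanced if, at every node, |h(left) - h(right)| <= 1 (empty subtree has height -1).
Bottom-up per-node check:
  node 3: h_left=-1, h_right=-1, diff=0 [OK], height=0
  node 11: h_left=-1, h_right=-1, diff=0 [OK], height=0
  node 10: h_left=0, h_right=0, diff=0 [OK], height=1
  node 19: h_left=-1, h_right=-1, diff=0 [OK], height=0
  node 21: h_left=0, h_right=-1, diff=1 [OK], height=1
  node 16: h_left=1, h_right=1, diff=0 [OK], height=2
  node 28: h_left=-1, h_right=-1, diff=0 [OK], height=0
  node 31: h_left=0, h_right=-1, diff=1 [OK], height=1
  node 40: h_left=-1, h_right=-1, diff=0 [OK], height=0
  node 47: h_left=0, h_right=-1, diff=1 [OK], height=1
  node 37: h_left=1, h_right=1, diff=0 [OK], height=2
  node 26: h_left=2, h_right=2, diff=0 [OK], height=3
All nodes satisfy the balance condition.
Result: Balanced


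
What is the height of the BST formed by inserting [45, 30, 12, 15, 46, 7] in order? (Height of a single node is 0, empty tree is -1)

Insertion order: [45, 30, 12, 15, 46, 7]
Tree (level-order array): [45, 30, 46, 12, None, None, None, 7, 15]
Compute height bottom-up (empty subtree = -1):
  height(7) = 1 + max(-1, -1) = 0
  height(15) = 1 + max(-1, -1) = 0
  height(12) = 1 + max(0, 0) = 1
  height(30) = 1 + max(1, -1) = 2
  height(46) = 1 + max(-1, -1) = 0
  height(45) = 1 + max(2, 0) = 3
Height = 3


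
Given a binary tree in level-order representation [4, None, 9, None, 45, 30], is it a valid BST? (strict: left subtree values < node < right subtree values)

Level-order array: [4, None, 9, None, 45, 30]
Validate using subtree bounds (lo, hi): at each node, require lo < value < hi,
then recurse left with hi=value and right with lo=value.
Preorder trace (stopping at first violation):
  at node 4 with bounds (-inf, +inf): OK
  at node 9 with bounds (4, +inf): OK
  at node 45 with bounds (9, +inf): OK
  at node 30 with bounds (9, 45): OK
No violation found at any node.
Result: Valid BST


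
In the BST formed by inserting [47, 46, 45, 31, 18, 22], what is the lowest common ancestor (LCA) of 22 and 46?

Tree insertion order: [47, 46, 45, 31, 18, 22]
Tree (level-order array): [47, 46, None, 45, None, 31, None, 18, None, None, 22]
In a BST, the LCA of p=22, q=46 is the first node v on the
root-to-leaf path with p <= v <= q (go left if both < v, right if both > v).
Walk from root:
  at 47: both 22 and 46 < 47, go left
  at 46: 22 <= 46 <= 46, this is the LCA
LCA = 46


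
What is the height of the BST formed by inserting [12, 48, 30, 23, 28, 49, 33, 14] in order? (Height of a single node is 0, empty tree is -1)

Insertion order: [12, 48, 30, 23, 28, 49, 33, 14]
Tree (level-order array): [12, None, 48, 30, 49, 23, 33, None, None, 14, 28]
Compute height bottom-up (empty subtree = -1):
  height(14) = 1 + max(-1, -1) = 0
  height(28) = 1 + max(-1, -1) = 0
  height(23) = 1 + max(0, 0) = 1
  height(33) = 1 + max(-1, -1) = 0
  height(30) = 1 + max(1, 0) = 2
  height(49) = 1 + max(-1, -1) = 0
  height(48) = 1 + max(2, 0) = 3
  height(12) = 1 + max(-1, 3) = 4
Height = 4


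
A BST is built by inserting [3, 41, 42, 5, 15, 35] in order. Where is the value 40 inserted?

Starting tree (level order): [3, None, 41, 5, 42, None, 15, None, None, None, 35]
Insertion path: 3 -> 41 -> 5 -> 15 -> 35
Result: insert 40 as right child of 35
Final tree (level order): [3, None, 41, 5, 42, None, 15, None, None, None, 35, None, 40]


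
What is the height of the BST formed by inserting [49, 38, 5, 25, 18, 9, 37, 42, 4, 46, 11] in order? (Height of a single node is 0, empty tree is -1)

Insertion order: [49, 38, 5, 25, 18, 9, 37, 42, 4, 46, 11]
Tree (level-order array): [49, 38, None, 5, 42, 4, 25, None, 46, None, None, 18, 37, None, None, 9, None, None, None, None, 11]
Compute height bottom-up (empty subtree = -1):
  height(4) = 1 + max(-1, -1) = 0
  height(11) = 1 + max(-1, -1) = 0
  height(9) = 1 + max(-1, 0) = 1
  height(18) = 1 + max(1, -1) = 2
  height(37) = 1 + max(-1, -1) = 0
  height(25) = 1 + max(2, 0) = 3
  height(5) = 1 + max(0, 3) = 4
  height(46) = 1 + max(-1, -1) = 0
  height(42) = 1 + max(-1, 0) = 1
  height(38) = 1 + max(4, 1) = 5
  height(49) = 1 + max(5, -1) = 6
Height = 6


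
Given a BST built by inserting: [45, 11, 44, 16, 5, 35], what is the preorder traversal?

Tree insertion order: [45, 11, 44, 16, 5, 35]
Tree (level-order array): [45, 11, None, 5, 44, None, None, 16, None, None, 35]
Preorder traversal: [45, 11, 5, 44, 16, 35]


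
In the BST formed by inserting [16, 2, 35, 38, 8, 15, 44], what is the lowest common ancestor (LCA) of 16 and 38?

Tree insertion order: [16, 2, 35, 38, 8, 15, 44]
Tree (level-order array): [16, 2, 35, None, 8, None, 38, None, 15, None, 44]
In a BST, the LCA of p=16, q=38 is the first node v on the
root-to-leaf path with p <= v <= q (go left if both < v, right if both > v).
Walk from root:
  at 16: 16 <= 16 <= 38, this is the LCA
LCA = 16


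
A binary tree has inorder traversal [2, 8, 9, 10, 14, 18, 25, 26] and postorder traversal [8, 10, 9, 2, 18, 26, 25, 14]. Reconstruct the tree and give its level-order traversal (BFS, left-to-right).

Inorder:   [2, 8, 9, 10, 14, 18, 25, 26]
Postorder: [8, 10, 9, 2, 18, 26, 25, 14]
Algorithm: postorder visits root last, so walk postorder right-to-left;
each value is the root of the current inorder slice — split it at that
value, recurse on the right subtree first, then the left.
Recursive splits:
  root=14; inorder splits into left=[2, 8, 9, 10], right=[18, 25, 26]
  root=25; inorder splits into left=[18], right=[26]
  root=26; inorder splits into left=[], right=[]
  root=18; inorder splits into left=[], right=[]
  root=2; inorder splits into left=[], right=[8, 9, 10]
  root=9; inorder splits into left=[8], right=[10]
  root=10; inorder splits into left=[], right=[]
  root=8; inorder splits into left=[], right=[]
Reconstructed level-order: [14, 2, 25, 9, 18, 26, 8, 10]
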